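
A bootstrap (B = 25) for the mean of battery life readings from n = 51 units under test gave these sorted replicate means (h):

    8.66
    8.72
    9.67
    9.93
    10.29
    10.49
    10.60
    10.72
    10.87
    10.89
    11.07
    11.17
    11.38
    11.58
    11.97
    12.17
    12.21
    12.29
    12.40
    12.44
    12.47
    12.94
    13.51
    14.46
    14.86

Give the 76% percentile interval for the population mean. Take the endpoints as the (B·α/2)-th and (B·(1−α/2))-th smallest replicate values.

α = 0.24; lower rank = 25 × 0.120 = 3; upper rank = 25 × 0.880 = 22.
The 3rd smallest replicate is 9.67; the 22nd is 12.94.

(9.67, 12.94)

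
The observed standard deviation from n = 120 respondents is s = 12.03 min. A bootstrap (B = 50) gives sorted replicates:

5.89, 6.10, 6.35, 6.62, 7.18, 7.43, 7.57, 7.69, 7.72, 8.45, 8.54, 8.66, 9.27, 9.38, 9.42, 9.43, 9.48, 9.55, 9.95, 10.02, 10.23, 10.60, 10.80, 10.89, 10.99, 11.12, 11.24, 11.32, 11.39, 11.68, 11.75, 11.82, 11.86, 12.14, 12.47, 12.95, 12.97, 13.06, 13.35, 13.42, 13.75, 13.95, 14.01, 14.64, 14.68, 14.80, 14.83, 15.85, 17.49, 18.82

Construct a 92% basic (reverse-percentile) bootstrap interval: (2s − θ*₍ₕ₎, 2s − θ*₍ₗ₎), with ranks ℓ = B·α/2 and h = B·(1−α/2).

Percentile endpoints at ranks 2 and 48: θ*₍2₎ = 6.10, θ*₍48₎ = 15.85.
Basic interval reflects these around s:
  lower = 2 × 12.03 − 15.85 = 8.21
  upper = 2 × 12.03 − 6.10 = 17.96

(8.21, 17.96)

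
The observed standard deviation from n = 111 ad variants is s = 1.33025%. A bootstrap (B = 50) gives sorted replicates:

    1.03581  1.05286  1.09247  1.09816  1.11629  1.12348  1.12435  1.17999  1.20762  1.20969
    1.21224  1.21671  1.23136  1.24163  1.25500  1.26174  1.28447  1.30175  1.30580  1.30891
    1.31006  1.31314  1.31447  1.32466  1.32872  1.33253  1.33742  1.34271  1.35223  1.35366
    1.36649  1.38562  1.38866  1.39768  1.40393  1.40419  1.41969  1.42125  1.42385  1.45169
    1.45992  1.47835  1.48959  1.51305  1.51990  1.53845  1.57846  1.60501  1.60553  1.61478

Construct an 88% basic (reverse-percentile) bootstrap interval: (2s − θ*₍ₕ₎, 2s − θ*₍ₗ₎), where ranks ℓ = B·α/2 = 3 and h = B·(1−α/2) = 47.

Percentile endpoints at ranks 3 and 47: θ*₍3₎ = 1.09247, θ*₍47₎ = 1.57846.
Basic interval reflects these around s:
  lower = 2 × 1.33025 − 1.57846 = 1.08204
  upper = 2 × 1.33025 − 1.09247 = 1.56803

(1.08204, 1.56803)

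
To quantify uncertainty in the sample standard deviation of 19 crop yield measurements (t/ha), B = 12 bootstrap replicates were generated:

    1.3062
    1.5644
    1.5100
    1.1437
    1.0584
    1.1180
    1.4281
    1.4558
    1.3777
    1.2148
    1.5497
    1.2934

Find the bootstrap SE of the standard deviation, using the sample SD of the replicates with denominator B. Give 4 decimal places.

Bootstrap SE is the standard deviation of the 12 replicate standard deviations.
Mean of replicates: (1.3062 + 1.5644 + 1.5100 + 1.1437 + 1.0584 + 1.1180 + 1.4281 + 1.4558 + 1.3777 + 1.2148 + 1.5497 + 1.2934) / 12 = 16.020200 / 12 = 1.335017
Sum of squared deviations: (−0.028817)² + (+0.229383)² + (+0.174983)² + (−0.191317)² + (−0.276617)² + (−0.217017)² + (+0.093083)² + (+0.120783)² + (+0.042683)² + (−0.120217)² + (+0.214683)² + (−0.041617)² = 0.331629
Variance = 0.331629 / 12 = 0.027636
SE* = √0.027636

SE* = 0.1662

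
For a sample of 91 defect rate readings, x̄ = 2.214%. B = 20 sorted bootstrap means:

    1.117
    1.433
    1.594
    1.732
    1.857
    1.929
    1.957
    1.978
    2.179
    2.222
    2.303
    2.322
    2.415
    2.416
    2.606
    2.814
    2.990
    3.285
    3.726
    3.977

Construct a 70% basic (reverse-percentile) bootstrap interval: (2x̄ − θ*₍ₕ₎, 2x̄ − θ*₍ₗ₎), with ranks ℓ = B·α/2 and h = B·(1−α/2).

Percentile endpoints at ranks 3 and 17: θ*₍3₎ = 1.594, θ*₍17₎ = 2.990.
Basic interval reflects these around x̄:
  lower = 2 × 2.214 − 2.990 = 1.438
  upper = 2 × 2.214 − 1.594 = 2.834

(1.438, 2.834)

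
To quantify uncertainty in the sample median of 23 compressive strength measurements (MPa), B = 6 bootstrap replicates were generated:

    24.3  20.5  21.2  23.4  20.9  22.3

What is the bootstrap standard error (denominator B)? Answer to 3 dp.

SE* = 1.377

Bootstrap SE is the standard deviation of the 6 replicate medians.
Mean of replicates: (24.3 + 20.5 + 21.2 + 23.4 + 20.9 + 22.3) / 6 = 132.6000 / 6 = 22.1000
Sum of squared deviations: (+2.2000)² + (−1.6000)² + (−0.9000)² + (+1.3000)² + (−1.2000)² + (+0.2000)² = 11.3800
Variance = 11.3800 / 6 = 1.8967
SE* = √1.8967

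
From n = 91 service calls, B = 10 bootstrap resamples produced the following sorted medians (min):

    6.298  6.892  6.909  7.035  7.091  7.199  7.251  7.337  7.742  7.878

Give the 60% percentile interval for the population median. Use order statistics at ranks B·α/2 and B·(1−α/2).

α = 0.40; lower rank = 10 × 0.200 = 2; upper rank = 10 × 0.800 = 8.
The 2nd smallest replicate is 6.892; the 8th is 7.337.

(6.892, 7.337)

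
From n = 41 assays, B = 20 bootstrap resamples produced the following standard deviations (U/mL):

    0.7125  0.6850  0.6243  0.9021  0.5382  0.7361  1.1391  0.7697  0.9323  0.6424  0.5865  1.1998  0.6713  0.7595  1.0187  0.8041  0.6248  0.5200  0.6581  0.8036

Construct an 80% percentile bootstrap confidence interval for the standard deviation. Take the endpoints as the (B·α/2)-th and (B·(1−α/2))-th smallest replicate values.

(0.5382, 1.0187)

Sorted replicates: 0.5200, 0.5382, 0.5865, 0.6243, 0.6248, 0.6424, 0.6581, 0.6713, 0.6850, 0.7125, 0.7361, 0.7595, 0.7697, 0.8036, 0.8041, 0.9021, 0.9323, 1.0187, 1.1391, 1.1998
α = 0.20; lower rank = 20 × 0.100 = 2; upper rank = 20 × 0.900 = 18.
The 2nd smallest replicate is 0.5382; the 18th is 1.0187.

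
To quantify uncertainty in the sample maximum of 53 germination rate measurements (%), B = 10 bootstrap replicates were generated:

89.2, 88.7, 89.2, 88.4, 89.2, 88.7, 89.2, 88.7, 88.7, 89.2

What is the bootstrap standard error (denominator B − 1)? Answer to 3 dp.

Bootstrap SE is the standard deviation of the 10 replicate maximums.
Mean of replicates: (89.2 + 88.7 + 89.2 + 88.4 + 89.2 + 88.7 + 89.2 + 88.7 + 88.7 + 89.2) / 10 = 889.2000 / 10 = 88.9200
Sum of squared deviations: (+0.2800)² + (−0.2200)² + (+0.2800)² + (−0.5200)² + (+0.2800)² + (−0.2200)² + (+0.2800)² + (−0.2200)² + (−0.2200)² + (+0.2800)² = 0.8560
Variance = 0.8560 / 9 = 0.0951
SE* = √0.0951

SE* = 0.308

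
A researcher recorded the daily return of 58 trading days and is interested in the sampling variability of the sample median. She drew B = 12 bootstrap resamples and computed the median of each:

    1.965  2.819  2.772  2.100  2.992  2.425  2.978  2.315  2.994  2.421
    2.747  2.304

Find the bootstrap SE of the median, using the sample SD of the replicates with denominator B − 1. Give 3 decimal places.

SE* = 0.360

Bootstrap SE is the standard deviation of the 12 replicate medians.
Mean of replicates: (1.965 + 2.819 + 2.772 + 2.100 + 2.992 + 2.425 + 2.978 + 2.315 + 2.994 + 2.421 + 2.747 + 2.304) / 12 = 30.8320 / 12 = 2.5693
Sum of squared deviations: (−0.6043)² + (+0.2497)² + (+0.2027)² + (−0.4693)² + (+0.4227)² + (−0.1443)² + (+0.4087)² + (−0.2543)² + (+0.4247)² + (−0.1483)² + (+0.1777)² + (−0.2653)² = 1.4244
Variance = 1.4244 / 11 = 0.1295
SE* = √0.1295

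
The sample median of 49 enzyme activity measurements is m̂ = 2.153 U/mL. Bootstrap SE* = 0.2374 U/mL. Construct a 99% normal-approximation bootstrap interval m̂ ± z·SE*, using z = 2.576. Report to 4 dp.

Margin = 2.576 × 0.2374 = 0.61154
Interval: 2.153 ± 0.61154

(1.5415, 2.7645)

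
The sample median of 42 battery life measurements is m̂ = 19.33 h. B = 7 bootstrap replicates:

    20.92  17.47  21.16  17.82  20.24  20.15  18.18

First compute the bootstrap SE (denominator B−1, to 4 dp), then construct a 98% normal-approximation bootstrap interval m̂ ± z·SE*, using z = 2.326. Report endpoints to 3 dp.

Mean of replicates = 19.4200; sum of squared deviations = 14.3830; SE* = √(14.3830/6) = 1.5483
Margin = 2.326 × 1.5483 = 3.6013
Interval: 19.33 ± 3.6013

(15.729, 22.931)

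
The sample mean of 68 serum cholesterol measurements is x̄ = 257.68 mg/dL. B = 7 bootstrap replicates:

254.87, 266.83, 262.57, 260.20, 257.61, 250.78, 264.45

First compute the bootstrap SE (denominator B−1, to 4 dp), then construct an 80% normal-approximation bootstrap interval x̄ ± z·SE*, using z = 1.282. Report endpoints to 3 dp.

(250.483, 264.877)

Mean of replicates = 259.6157; sum of squared deviations = 189.1000; SE* = √(189.1000/6) = 5.6140
Margin = 1.282 × 5.6140 = 7.1971
Interval: 257.68 ± 7.1971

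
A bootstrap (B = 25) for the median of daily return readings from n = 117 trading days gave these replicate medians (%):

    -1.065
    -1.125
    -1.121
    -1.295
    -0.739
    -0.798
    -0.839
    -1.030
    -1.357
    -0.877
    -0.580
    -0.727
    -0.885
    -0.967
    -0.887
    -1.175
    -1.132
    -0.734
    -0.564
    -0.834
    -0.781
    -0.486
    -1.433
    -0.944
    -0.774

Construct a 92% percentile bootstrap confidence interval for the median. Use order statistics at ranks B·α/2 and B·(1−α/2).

Sorted replicates: -1.433, -1.357, -1.295, -1.175, -1.132, -1.125, -1.121, -1.065, -1.030, -0.967, -0.944, -0.887, -0.885, -0.877, -0.839, -0.834, -0.798, -0.781, -0.774, -0.739, -0.734, -0.727, -0.580, -0.564, -0.486
α = 0.08; lower rank = 25 × 0.040 = 1; upper rank = 25 × 0.960 = 24.
The 1st smallest replicate is -1.433; the 24th is -0.564.

(-1.433, -0.564)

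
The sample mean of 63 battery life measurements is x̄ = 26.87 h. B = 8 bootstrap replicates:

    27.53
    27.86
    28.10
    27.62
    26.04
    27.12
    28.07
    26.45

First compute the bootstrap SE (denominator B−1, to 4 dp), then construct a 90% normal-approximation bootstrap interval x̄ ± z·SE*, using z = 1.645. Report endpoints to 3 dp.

Mean of replicates = 27.3487; sum of squared deviations = 4.0253; SE* = √(4.0253/7) = 0.7583
Margin = 1.645 × 0.7583 = 1.2474
Interval: 26.87 ± 1.2474

(25.623, 28.117)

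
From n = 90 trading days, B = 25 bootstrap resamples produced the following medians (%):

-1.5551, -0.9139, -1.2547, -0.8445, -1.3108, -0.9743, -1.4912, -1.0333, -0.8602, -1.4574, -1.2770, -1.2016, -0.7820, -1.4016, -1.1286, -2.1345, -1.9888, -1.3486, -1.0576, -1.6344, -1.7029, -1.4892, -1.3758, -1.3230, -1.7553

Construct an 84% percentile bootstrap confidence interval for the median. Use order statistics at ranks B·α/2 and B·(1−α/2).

Sorted replicates: -2.1345, -1.9888, -1.7553, -1.7029, -1.6344, -1.5551, -1.4912, -1.4892, -1.4574, -1.4016, -1.3758, -1.3486, -1.3230, -1.3108, -1.2770, -1.2547, -1.2016, -1.1286, -1.0576, -1.0333, -0.9743, -0.9139, -0.8602, -0.8445, -0.7820
α = 0.16; lower rank = 25 × 0.080 = 2; upper rank = 25 × 0.920 = 23.
The 2nd smallest replicate is -1.9888; the 23rd is -0.8602.

(-1.9888, -0.8602)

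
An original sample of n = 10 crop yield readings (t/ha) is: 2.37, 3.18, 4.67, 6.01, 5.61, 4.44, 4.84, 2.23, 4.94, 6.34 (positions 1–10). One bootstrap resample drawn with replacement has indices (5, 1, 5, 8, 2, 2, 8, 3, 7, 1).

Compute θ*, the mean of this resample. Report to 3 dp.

θ* = 3.629

Resample values: 5.61, 2.37, 5.61, 2.23, 3.18, 3.18, 2.23, 4.67, 4.84, 2.37.
Mean = (5.61 + 2.37 + 5.61 + 2.23 + 3.18 + 3.18 + 2.23 + 4.67 + 4.84 + 2.37) / 10 = 36.290 / 10 = 3.629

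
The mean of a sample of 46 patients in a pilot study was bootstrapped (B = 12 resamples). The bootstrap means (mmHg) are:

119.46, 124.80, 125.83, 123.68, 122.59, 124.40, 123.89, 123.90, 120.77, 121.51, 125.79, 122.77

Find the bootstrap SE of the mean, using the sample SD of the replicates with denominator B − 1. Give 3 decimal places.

SE* = 1.955

Bootstrap SE is the standard deviation of the 12 replicate means.
Mean of replicates: (119.46 + 124.80 + 125.83 + 123.68 + 122.59 + 124.40 + 123.89 + 123.90 + 120.77 + 121.51 + 125.79 + 122.77) / 12 = 1479.3900 / 12 = 123.2825
Sum of squared deviations: (−3.8225)² + (+1.5175)² + (+2.5475)² + (+0.3975)² + (−0.6925)² + (+1.1175)² + (+0.6075)² + (+0.6175)² + (−2.5125)² + (−1.7725)² + (+2.5075)² + (−0.5125)² = 42.0454
Variance = 42.0454 / 11 = 3.8223
SE* = √3.8223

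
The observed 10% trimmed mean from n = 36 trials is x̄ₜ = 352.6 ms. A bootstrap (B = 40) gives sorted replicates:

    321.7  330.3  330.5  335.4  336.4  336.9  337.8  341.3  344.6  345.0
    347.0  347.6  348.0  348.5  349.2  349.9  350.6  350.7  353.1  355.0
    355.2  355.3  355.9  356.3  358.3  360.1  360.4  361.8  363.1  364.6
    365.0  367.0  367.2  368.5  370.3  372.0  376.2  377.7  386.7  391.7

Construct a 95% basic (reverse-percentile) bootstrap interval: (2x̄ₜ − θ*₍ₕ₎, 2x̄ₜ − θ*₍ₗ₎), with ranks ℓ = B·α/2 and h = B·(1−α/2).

Percentile endpoints at ranks 1 and 39: θ*₍1₎ = 321.7, θ*₍39₎ = 386.7.
Basic interval reflects these around x̄ₜ:
  lower = 2 × 352.6 − 386.7 = 318.5
  upper = 2 × 352.6 − 321.7 = 383.5

(318.5, 383.5)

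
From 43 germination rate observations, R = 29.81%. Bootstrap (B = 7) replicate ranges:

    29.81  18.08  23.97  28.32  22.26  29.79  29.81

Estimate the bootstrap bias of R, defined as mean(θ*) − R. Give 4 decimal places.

mean(θ*) = (29.81 + 18.08 + 23.97 + 28.32 + 22.26 + 29.79 + 29.81) / 7 = 26.00571
bias = 26.00571 − 29.81

bias = −3.8043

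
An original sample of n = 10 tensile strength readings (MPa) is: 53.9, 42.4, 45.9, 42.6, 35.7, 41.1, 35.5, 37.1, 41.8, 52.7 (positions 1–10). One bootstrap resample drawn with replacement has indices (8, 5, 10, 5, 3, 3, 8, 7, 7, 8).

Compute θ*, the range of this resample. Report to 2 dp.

θ* = 17.20

Resample values: 37.1, 35.7, 52.7, 35.7, 45.9, 45.9, 37.1, 35.5, 35.5, 37.1.
Range = 52.7 − 35.5 = 17.20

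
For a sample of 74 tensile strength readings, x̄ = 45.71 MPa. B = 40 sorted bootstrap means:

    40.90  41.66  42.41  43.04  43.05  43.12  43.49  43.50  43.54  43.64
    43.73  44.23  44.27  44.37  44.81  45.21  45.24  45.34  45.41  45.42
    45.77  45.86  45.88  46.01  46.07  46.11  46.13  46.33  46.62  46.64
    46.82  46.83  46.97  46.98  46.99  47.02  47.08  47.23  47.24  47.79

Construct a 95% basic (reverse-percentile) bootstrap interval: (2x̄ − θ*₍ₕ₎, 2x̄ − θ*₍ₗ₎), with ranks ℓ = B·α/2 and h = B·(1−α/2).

Percentile endpoints at ranks 1 and 39: θ*₍1₎ = 40.90, θ*₍39₎ = 47.24.
Basic interval reflects these around x̄:
  lower = 2 × 45.71 − 47.24 = 44.18
  upper = 2 × 45.71 − 40.90 = 50.52

(44.18, 50.52)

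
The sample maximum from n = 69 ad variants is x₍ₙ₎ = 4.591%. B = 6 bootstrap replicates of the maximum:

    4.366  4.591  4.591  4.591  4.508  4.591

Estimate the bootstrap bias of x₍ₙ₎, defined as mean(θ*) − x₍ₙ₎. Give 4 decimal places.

bias = −0.0513

mean(θ*) = (4.366 + 4.591 + 4.591 + 4.591 + 4.508 + 4.591) / 6 = 4.53967
bias = 4.53967 − 4.591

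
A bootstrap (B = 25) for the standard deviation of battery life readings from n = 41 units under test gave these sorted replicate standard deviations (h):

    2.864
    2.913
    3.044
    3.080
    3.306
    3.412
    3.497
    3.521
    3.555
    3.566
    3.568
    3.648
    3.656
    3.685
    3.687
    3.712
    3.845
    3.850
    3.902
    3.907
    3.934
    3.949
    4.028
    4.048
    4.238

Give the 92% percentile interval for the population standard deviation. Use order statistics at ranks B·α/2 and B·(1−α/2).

(2.864, 4.048)

α = 0.08; lower rank = 25 × 0.040 = 1; upper rank = 25 × 0.960 = 24.
The 1st smallest replicate is 2.864; the 24th is 4.048.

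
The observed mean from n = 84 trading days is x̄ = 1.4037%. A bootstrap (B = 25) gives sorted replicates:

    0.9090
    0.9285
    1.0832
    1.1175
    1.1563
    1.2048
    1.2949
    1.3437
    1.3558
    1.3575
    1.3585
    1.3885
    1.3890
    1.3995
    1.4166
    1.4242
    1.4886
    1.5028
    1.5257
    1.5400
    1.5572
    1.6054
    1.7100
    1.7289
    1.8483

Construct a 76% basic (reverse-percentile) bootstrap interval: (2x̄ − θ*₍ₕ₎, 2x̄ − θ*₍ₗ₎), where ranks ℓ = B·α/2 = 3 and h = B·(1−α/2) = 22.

(1.2020, 1.7242)

Percentile endpoints at ranks 3 and 22: θ*₍3₎ = 1.0832, θ*₍22₎ = 1.6054.
Basic interval reflects these around x̄:
  lower = 2 × 1.4037 − 1.6054 = 1.2020
  upper = 2 × 1.4037 − 1.0832 = 1.7242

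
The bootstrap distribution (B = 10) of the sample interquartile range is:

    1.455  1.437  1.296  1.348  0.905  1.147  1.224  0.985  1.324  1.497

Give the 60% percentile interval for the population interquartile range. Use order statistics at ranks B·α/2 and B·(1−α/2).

Sorted replicates: 0.905, 0.985, 1.147, 1.224, 1.296, 1.324, 1.348, 1.437, 1.455, 1.497
α = 0.40; lower rank = 10 × 0.200 = 2; upper rank = 10 × 0.800 = 8.
The 2nd smallest replicate is 0.985; the 8th is 1.437.

(0.985, 1.437)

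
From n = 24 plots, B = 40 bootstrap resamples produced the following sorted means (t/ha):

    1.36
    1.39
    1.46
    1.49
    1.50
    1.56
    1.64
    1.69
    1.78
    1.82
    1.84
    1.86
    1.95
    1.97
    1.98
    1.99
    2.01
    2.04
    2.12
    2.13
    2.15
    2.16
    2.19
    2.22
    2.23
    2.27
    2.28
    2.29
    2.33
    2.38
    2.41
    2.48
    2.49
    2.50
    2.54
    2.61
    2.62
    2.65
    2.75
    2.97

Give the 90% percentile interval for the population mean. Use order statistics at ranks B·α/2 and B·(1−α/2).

α = 0.10; lower rank = 40 × 0.050 = 2; upper rank = 40 × 0.950 = 38.
The 2nd smallest replicate is 1.39; the 38th is 2.65.

(1.39, 2.65)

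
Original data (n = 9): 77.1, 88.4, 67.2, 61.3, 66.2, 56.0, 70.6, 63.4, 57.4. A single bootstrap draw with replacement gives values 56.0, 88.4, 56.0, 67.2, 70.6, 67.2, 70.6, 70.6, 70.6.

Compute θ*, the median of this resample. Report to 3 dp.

Sorted: 56.0, 56.0, 67.2, 67.2, 70.6, 70.6, 70.6, 70.6, 88.4
Median = middle value = 70.600

θ* = 70.600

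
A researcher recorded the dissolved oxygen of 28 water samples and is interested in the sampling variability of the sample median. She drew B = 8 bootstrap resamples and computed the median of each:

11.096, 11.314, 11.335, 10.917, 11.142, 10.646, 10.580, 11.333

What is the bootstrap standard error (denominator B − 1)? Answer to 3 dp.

SE* = 0.303

Bootstrap SE is the standard deviation of the 8 replicate medians.
Mean of replicates: (11.096 + 11.314 + 11.335 + 10.917 + 11.142 + 10.646 + 10.580 + 11.333) / 8 = 88.3630 / 8 = 11.0454
Sum of squared deviations: (+0.0506)² + (+0.2686)² + (+0.2896)² + (−0.1284)² + (+0.0966)² + (−0.3994)² + (−0.4654)² + (+0.2876)² = 0.6432
Variance = 0.6432 / 7 = 0.0919
SE* = √0.0919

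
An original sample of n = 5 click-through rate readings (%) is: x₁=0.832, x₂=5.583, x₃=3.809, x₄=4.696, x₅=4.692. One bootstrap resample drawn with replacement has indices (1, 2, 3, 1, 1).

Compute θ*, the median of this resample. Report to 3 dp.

Resample values: 0.832, 5.583, 3.809, 0.832, 0.832.
Sorted: 0.832, 0.832, 0.832, 3.809, 5.583
Median = middle value = 0.832

θ* = 0.832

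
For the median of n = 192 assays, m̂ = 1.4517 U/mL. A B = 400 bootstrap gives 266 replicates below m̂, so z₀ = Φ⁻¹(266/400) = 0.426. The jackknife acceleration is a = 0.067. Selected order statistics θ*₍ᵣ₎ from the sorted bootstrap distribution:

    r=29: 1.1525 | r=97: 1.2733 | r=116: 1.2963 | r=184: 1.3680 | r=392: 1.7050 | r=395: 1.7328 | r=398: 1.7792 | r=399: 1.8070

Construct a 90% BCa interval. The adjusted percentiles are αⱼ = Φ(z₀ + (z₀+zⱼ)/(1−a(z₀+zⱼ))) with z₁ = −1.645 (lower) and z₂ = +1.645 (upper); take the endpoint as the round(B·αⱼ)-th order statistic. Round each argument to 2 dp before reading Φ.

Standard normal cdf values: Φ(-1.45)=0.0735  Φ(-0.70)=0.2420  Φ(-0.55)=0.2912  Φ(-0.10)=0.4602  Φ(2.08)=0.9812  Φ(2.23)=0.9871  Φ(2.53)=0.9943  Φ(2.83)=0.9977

(1.2733, 1.8070)

Lower: z₀ + z₁ = 0.426 + (-1.645) = -1.219; 1 − a(z₀+z₁) = 1 − (0.067)(-1.219) = 1.0817; argument = 0.426 + (-1.219)/1.0817 = -0.7010 → -0.70.
α₁ = Φ(-0.70) = 0.2420; rank = round(400 × 0.2420) = 97; θ*₍97₎ = 1.2733.
Upper: z₀ + z₂ = 2.071; 1 − a(z₀+z₂) = 0.8612; argument = 2.8307 → 2.83; α₂ = 0.9977; rank = 399; θ*₍399₎ = 1.8070.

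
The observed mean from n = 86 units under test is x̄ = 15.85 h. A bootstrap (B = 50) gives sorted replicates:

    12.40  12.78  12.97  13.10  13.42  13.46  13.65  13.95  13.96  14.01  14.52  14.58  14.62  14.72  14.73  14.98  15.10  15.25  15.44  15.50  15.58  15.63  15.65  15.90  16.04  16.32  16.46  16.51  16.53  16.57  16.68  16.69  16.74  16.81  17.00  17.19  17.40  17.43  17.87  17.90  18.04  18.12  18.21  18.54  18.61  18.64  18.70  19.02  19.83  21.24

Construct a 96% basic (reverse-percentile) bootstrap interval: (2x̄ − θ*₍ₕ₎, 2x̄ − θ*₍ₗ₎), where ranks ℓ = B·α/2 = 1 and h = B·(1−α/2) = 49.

Percentile endpoints at ranks 1 and 49: θ*₍1₎ = 12.40, θ*₍49₎ = 19.83.
Basic interval reflects these around x̄:
  lower = 2 × 15.85 − 19.83 = 11.87
  upper = 2 × 15.85 − 12.40 = 19.30

(11.87, 19.30)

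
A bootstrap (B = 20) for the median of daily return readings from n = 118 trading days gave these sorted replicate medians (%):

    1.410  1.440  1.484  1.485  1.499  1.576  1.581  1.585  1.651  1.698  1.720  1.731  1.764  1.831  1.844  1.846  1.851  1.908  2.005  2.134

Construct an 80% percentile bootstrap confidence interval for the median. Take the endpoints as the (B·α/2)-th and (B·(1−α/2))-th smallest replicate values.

(1.440, 1.908)

α = 0.20; lower rank = 20 × 0.100 = 2; upper rank = 20 × 0.900 = 18.
The 2nd smallest replicate is 1.440; the 18th is 1.908.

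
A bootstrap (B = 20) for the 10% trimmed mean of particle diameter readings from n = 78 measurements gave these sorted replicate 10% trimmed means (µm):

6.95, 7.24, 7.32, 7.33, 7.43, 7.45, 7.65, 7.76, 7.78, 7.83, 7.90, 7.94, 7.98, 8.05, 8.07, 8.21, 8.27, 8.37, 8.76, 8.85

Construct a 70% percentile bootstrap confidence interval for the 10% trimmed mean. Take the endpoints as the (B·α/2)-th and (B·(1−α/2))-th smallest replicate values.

α = 0.30; lower rank = 20 × 0.150 = 3; upper rank = 20 × 0.850 = 17.
The 3rd smallest replicate is 7.32; the 17th is 8.27.

(7.32, 8.27)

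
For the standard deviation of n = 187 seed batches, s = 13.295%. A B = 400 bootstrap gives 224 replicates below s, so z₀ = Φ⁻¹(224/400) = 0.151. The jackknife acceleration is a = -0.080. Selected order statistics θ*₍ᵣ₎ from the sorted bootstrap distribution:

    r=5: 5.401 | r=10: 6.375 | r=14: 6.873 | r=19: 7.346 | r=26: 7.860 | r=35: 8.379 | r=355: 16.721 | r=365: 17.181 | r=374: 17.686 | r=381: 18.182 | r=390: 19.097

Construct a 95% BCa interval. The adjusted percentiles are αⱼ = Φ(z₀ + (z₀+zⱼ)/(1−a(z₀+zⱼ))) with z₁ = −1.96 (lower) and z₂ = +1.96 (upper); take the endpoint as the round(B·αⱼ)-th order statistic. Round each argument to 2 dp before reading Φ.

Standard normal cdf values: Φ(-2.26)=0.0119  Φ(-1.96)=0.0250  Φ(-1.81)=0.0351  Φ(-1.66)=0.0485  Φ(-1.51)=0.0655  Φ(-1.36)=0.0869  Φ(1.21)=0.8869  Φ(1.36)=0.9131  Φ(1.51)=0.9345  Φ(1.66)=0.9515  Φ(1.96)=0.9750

(6.375, 19.097)

Lower: z₀ + z₁ = 0.151 + (-1.960) = -1.809; 1 − a(z₀+z₁) = 1 − (-0.080)(-1.809) = 0.8553; argument = 0.151 + (-1.809)/0.8553 = -1.9641 → -1.96.
α₁ = Φ(-1.96) = 0.0250; rank = round(400 × 0.0250) = 10; θ*₍10₎ = 6.375.
Upper: z₀ + z₂ = 2.111; 1 − a(z₀+z₂) = 1.1689; argument = 1.9570 → 1.96; α₂ = 0.9750; rank = 390; θ*₍390₎ = 19.097.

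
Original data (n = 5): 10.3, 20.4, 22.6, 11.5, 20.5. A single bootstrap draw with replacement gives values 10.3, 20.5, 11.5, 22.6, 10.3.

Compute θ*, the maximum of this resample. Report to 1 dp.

θ* = 22.6

Maximum = 22.6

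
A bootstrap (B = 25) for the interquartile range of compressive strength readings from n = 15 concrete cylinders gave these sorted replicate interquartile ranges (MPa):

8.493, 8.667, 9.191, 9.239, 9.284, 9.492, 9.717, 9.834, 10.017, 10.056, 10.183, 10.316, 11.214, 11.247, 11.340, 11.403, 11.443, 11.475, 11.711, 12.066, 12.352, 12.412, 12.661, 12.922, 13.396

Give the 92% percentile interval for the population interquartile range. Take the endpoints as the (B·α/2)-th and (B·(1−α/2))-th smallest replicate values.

(8.493, 12.922)

α = 0.08; lower rank = 25 × 0.040 = 1; upper rank = 25 × 0.960 = 24.
The 1st smallest replicate is 8.493; the 24th is 12.922.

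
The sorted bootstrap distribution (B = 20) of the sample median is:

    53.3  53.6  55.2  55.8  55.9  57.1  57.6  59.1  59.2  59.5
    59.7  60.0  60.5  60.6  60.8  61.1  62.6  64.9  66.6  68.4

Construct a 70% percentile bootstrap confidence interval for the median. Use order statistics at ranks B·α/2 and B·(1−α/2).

(55.2, 62.6)

α = 0.30; lower rank = 20 × 0.150 = 3; upper rank = 20 × 0.850 = 17.
The 3rd smallest replicate is 55.2; the 17th is 62.6.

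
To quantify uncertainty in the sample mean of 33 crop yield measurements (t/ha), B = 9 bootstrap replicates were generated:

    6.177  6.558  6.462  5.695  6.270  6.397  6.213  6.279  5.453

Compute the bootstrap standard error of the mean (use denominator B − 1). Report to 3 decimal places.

Bootstrap SE is the standard deviation of the 9 replicate means.
Mean of replicates: (6.177 + 6.558 + 6.462 + 5.695 + 6.270 + 6.397 + 6.213 + 6.279 + 5.453) / 9 = 55.5040 / 9 = 6.1671
Sum of squared deviations: (+0.0099)² + (+0.3909)² + (+0.2949)² + (−0.4721)² + (+0.1029)² + (+0.2299)² + (+0.0459)² + (+0.1119)² + (−0.7141)² = 1.0508
Variance = 1.0508 / 8 = 0.1313
SE* = √0.1313

SE* = 0.362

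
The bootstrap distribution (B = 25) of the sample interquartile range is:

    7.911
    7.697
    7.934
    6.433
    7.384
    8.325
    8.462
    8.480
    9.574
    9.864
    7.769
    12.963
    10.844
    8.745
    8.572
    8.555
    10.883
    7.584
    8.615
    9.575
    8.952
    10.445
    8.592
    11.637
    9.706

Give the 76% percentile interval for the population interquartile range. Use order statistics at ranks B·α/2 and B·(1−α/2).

Sorted replicates: 6.433, 7.384, 7.584, 7.697, 7.769, 7.911, 7.934, 8.325, 8.462, 8.480, 8.555, 8.572, 8.592, 8.615, 8.745, 8.952, 9.574, 9.575, 9.706, 9.864, 10.445, 10.844, 10.883, 11.637, 12.963
α = 0.24; lower rank = 25 × 0.120 = 3; upper rank = 25 × 0.880 = 22.
The 3rd smallest replicate is 7.584; the 22nd is 10.844.

(7.584, 10.844)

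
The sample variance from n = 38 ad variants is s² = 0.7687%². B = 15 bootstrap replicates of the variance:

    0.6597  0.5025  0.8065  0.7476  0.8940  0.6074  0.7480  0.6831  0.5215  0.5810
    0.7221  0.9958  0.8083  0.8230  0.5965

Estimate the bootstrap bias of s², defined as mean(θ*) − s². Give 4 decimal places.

bias = −0.0556

mean(θ*) = (0.6597 + 0.5025 + 0.8065 + 0.7476 + 0.8940 + 0.6074 + 0.7480 + 0.6831 + 0.5215 + 0.5810 + 0.7221 + 0.9958 + 0.8083 + 0.8230 + 0.5965) / 15 = 0.71313
bias = 0.71313 − 0.7687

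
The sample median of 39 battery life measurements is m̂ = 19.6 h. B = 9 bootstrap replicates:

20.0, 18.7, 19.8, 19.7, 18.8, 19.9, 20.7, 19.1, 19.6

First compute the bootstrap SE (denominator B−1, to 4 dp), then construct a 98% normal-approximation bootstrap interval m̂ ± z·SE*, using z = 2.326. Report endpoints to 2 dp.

Mean of replicates = 19.5889; sum of squared deviations = 3.2089; SE* = √(3.2089/8) = 0.6333
Margin = 2.326 × 0.6333 = 1.473
Interval: 19.6 ± 1.473

(18.13, 21.07)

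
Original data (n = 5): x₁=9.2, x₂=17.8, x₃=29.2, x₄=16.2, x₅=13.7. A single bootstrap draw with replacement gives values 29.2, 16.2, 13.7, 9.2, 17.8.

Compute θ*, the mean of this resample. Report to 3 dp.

θ* = 17.220

Mean = (29.2 + 16.2 + 13.7 + 9.2 + 17.8) / 5 = 86.10 / 5 = 17.220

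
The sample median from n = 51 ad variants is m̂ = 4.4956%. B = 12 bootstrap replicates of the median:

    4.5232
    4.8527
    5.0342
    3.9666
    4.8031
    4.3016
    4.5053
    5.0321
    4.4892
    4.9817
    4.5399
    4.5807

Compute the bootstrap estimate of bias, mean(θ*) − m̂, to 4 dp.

bias = +0.1386

mean(θ*) = (4.5232 + 4.8527 + 5.0342 + 3.9666 + 4.8031 + 4.3016 + 4.5053 + 5.0321 + 4.4892 + 4.9817 + 4.5399 + 4.5807) / 12 = 4.63419
bias = 4.63419 − 4.4956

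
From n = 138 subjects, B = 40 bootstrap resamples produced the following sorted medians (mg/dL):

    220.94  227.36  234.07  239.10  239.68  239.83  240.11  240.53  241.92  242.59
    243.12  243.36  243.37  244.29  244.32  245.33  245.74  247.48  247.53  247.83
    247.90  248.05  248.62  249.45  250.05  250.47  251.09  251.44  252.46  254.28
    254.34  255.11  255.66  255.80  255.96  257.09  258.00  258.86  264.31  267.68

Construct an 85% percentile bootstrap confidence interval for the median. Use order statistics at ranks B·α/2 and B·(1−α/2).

α = 0.15; lower rank = 40 × 0.075 = 3; upper rank = 40 × 0.925 = 37.
The 3rd smallest replicate is 234.07; the 37th is 258.00.

(234.07, 258.00)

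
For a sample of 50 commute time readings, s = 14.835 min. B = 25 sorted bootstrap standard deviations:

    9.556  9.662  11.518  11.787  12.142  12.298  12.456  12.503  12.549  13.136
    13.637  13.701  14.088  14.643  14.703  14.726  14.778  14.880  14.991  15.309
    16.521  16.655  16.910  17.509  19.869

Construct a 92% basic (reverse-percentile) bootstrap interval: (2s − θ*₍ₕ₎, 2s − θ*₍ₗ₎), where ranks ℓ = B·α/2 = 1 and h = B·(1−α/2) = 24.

Percentile endpoints at ranks 1 and 24: θ*₍1₎ = 9.556, θ*₍24₎ = 17.509.
Basic interval reflects these around s:
  lower = 2 × 14.835 − 17.509 = 12.161
  upper = 2 × 14.835 − 9.556 = 20.114

(12.161, 20.114)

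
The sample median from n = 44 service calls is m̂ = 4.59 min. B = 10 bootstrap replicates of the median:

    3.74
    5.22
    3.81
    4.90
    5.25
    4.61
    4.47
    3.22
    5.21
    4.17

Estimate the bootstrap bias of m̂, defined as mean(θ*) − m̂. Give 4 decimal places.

bias = −0.1300

mean(θ*) = (3.74 + 5.22 + 3.81 + 4.90 + 5.25 + 4.61 + 4.47 + 3.22 + 5.21 + 4.17) / 10 = 4.46000
bias = 4.46000 − 4.59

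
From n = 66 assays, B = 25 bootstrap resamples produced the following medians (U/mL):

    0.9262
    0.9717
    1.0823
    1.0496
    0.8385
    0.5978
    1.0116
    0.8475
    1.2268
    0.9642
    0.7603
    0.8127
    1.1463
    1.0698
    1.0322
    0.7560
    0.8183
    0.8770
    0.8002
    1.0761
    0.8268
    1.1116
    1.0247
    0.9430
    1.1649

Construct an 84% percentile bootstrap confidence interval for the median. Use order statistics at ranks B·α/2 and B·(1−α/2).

(0.7560, 1.1463)

Sorted replicates: 0.5978, 0.7560, 0.7603, 0.8002, 0.8127, 0.8183, 0.8268, 0.8385, 0.8475, 0.8770, 0.9262, 0.9430, 0.9642, 0.9717, 1.0116, 1.0247, 1.0322, 1.0496, 1.0698, 1.0761, 1.0823, 1.1116, 1.1463, 1.1649, 1.2268
α = 0.16; lower rank = 25 × 0.080 = 2; upper rank = 25 × 0.920 = 23.
The 2nd smallest replicate is 0.7560; the 23rd is 1.1463.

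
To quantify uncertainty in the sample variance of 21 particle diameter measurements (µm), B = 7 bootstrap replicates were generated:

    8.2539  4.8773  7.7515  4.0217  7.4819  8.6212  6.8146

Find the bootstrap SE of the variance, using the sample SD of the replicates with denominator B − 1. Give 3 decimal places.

SE* = 1.742

Bootstrap SE is the standard deviation of the 7 replicate variances.
Mean of replicates: (8.2539 + 4.8773 + 7.7515 + 4.0217 + 7.4819 + 8.6212 + 6.8146) / 7 = 47.82210 / 7 = 6.83173
Sum of squared deviations: (+1.42217)² + (−1.95443)² + (+0.91977)² + (−2.81003)² + (+0.65017)² + (+1.78947)² + (−0.01713)² = 18.20983
Variance = 18.20983 / 6 = 3.03497
SE* = √3.03497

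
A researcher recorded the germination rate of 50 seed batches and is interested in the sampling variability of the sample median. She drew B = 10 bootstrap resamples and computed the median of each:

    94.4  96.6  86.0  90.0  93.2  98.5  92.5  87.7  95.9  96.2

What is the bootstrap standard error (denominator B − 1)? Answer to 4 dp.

Bootstrap SE is the standard deviation of the 10 replicate medians.
Mean of replicates: (94.4 + 96.6 + 86.0 + 90.0 + 93.2 + 98.5 + 92.5 + 87.7 + 95.9 + 96.2) / 10 = 931.00000 / 10 = 93.10000
Sum of squared deviations: (+1.30000)² + (+3.50000)² + (−7.10000)² + (−3.10000)² + (+0.10000)² + (+5.40000)² + (−0.60000)² + (−5.40000)² + (+2.80000)² + (+3.10000)² = 150.10000
Variance = 150.10000 / 9 = 16.67778
SE* = √16.67778

SE* = 4.0838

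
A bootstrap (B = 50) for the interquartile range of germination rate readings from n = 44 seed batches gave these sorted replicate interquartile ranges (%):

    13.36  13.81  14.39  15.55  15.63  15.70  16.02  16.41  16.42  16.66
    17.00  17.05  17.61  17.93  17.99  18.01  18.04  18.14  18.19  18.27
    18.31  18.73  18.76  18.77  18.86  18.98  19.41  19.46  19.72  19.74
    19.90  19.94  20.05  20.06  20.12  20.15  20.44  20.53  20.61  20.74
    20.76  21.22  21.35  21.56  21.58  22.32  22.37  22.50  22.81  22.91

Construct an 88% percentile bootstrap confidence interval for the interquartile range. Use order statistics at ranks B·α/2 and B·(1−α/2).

α = 0.12; lower rank = 50 × 0.060 = 3; upper rank = 50 × 0.940 = 47.
The 3rd smallest replicate is 14.39; the 47th is 22.37.

(14.39, 22.37)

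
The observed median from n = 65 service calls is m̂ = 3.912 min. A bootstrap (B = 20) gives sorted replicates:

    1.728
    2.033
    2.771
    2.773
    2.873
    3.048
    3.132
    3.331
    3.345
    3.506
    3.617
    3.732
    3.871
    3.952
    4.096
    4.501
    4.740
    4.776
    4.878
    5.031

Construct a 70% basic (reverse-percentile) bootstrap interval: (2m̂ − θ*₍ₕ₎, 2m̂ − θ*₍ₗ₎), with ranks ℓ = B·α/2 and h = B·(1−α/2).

(3.084, 5.053)

Percentile endpoints at ranks 3 and 17: θ*₍3₎ = 2.771, θ*₍17₎ = 4.740.
Basic interval reflects these around m̂:
  lower = 2 × 3.912 − 4.740 = 3.084
  upper = 2 × 3.912 − 2.771 = 5.053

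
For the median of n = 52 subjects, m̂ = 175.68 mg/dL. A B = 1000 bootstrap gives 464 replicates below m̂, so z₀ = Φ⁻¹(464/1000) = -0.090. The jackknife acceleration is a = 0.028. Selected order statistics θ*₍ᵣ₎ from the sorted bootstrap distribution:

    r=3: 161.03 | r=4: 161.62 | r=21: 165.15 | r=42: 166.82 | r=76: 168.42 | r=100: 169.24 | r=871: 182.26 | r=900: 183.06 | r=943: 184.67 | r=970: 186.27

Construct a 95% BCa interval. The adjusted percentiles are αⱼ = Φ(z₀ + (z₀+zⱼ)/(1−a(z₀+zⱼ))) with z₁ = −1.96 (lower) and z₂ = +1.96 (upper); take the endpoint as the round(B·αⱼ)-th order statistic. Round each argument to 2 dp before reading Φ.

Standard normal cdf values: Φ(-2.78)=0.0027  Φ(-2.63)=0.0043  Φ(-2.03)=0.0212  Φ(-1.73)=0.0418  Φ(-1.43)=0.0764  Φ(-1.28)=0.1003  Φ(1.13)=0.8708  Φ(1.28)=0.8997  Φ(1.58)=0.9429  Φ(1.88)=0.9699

Lower: z₀ + z₁ = -0.090 + (-1.960) = -2.050; 1 − a(z₀+z₁) = 1 − (0.028)(-2.050) = 1.0574; argument = -0.090 + (-2.050)/1.0574 = -2.0287 → -2.03.
α₁ = Φ(-2.03) = 0.0212; rank = round(1000 × 0.0212) = 21; θ*₍21₎ = 165.15.
Upper: z₀ + z₂ = 1.870; 1 − a(z₀+z₂) = 0.9476; argument = 1.8833 → 1.88; α₂ = 0.9699; rank = 970; θ*₍970₎ = 186.27.

(165.15, 186.27)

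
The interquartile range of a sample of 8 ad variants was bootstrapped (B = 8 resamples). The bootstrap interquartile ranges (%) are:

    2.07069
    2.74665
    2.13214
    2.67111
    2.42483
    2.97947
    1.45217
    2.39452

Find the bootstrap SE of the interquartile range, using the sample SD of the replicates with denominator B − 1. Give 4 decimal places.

Bootstrap SE is the standard deviation of the 8 replicate interquartile ranges.
Mean of replicates: (2.07069 + 2.74665 + 2.13214 + 2.67111 + 2.42483 + 2.97947 + 1.45217 + 2.39452) / 8 = 18.871580 / 8 = 2.358948
Sum of squared deviations: (−0.288258)² + (+0.387702)² + (−0.226808)² + (+0.312162)² + (+0.065882)² + (+0.620522)² + (−0.906778)² + (+0.035572)² = 1.595192
Variance = 1.595192 / 7 = 0.227885
SE* = √0.227885

SE* = 0.4774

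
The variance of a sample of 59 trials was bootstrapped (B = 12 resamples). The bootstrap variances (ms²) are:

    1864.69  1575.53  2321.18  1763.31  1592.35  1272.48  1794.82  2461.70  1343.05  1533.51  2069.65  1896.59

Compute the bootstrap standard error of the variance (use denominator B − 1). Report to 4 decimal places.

Bootstrap SE is the standard deviation of the 12 replicate variances.
Mean of replicates: (1864.69 + 1575.53 + 2321.18 + 1763.31 + 1592.35 + 1272.48 + 1794.82 + 2461.70 + 1343.05 + 1533.51 + 2069.65 + 1896.59) / 12 = 21488.86000 / 12 = 1790.73833
Sum of squared deviations: (+73.95167)² + (−215.20833)² + (+530.44167)² + (−27.42833)² + (−198.38833)² + (−518.25833)² + (+4.08167)² + (+670.96167)² + (−447.68833)² + (−257.22833)² + (+278.91167)² + (+105.85167)² = 1447647.55237
Variance = 1447647.55237 / 11 = 131604.32294
SE* = √131604.32294

SE* = 362.7731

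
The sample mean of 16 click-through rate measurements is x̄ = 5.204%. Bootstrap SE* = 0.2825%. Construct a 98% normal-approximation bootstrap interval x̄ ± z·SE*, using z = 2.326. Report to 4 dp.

Margin = 2.326 × 0.2825 = 0.65709
Interval: 5.204 ± 0.65709

(4.5469, 5.8611)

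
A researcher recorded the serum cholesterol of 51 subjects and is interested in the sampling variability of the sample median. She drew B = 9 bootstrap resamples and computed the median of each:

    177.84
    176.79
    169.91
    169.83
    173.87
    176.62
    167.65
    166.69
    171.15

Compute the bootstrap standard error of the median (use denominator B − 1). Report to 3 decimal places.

Bootstrap SE is the standard deviation of the 9 replicate medians.
Mean of replicates: (177.84 + 176.79 + 169.91 + 169.83 + 173.87 + 176.62 + 167.65 + 166.69 + 171.15) / 9 = 1550.3500 / 9 = 172.2611
Sum of squared deviations: (+5.5789)² + (+4.5289)² + (−2.3511)² + (−2.4311)² + (+1.6089)² + (+4.3589)² + (−4.6111)² + (−5.5711)² + (−1.1111)² = 138.1955
Variance = 138.1955 / 8 = 17.2744
SE* = √17.2744

SE* = 4.156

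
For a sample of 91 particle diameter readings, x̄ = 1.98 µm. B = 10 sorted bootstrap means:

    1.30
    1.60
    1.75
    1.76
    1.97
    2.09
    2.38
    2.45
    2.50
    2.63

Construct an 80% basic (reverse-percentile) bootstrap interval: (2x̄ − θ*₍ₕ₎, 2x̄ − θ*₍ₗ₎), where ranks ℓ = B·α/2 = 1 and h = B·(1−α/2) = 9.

Percentile endpoints at ranks 1 and 9: θ*₍1₎ = 1.30, θ*₍9₎ = 2.50.
Basic interval reflects these around x̄:
  lower = 2 × 1.98 − 2.50 = 1.46
  upper = 2 × 1.98 − 1.30 = 2.66

(1.46, 2.66)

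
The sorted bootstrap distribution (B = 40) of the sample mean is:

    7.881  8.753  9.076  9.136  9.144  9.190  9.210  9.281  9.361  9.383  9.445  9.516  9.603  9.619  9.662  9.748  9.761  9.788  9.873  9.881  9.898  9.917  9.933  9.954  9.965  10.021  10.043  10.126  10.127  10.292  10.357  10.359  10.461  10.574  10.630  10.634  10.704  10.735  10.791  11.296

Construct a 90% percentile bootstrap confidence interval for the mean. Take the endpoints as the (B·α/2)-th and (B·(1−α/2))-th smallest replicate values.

(8.753, 10.735)

α = 0.10; lower rank = 40 × 0.050 = 2; upper rank = 40 × 0.950 = 38.
The 2nd smallest replicate is 8.753; the 38th is 10.735.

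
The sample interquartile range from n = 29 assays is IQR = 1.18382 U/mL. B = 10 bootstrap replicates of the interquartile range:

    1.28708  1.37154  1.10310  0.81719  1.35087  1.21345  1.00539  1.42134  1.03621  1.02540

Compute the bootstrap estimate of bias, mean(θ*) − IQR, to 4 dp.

bias = −0.0207

mean(θ*) = (1.28708 + 1.37154 + 1.10310 + 0.81719 + 1.35087 + 1.21345 + 1.00539 + 1.42134 + 1.03621 + 1.02540) / 10 = 1.16316
bias = 1.16316 − 1.18382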